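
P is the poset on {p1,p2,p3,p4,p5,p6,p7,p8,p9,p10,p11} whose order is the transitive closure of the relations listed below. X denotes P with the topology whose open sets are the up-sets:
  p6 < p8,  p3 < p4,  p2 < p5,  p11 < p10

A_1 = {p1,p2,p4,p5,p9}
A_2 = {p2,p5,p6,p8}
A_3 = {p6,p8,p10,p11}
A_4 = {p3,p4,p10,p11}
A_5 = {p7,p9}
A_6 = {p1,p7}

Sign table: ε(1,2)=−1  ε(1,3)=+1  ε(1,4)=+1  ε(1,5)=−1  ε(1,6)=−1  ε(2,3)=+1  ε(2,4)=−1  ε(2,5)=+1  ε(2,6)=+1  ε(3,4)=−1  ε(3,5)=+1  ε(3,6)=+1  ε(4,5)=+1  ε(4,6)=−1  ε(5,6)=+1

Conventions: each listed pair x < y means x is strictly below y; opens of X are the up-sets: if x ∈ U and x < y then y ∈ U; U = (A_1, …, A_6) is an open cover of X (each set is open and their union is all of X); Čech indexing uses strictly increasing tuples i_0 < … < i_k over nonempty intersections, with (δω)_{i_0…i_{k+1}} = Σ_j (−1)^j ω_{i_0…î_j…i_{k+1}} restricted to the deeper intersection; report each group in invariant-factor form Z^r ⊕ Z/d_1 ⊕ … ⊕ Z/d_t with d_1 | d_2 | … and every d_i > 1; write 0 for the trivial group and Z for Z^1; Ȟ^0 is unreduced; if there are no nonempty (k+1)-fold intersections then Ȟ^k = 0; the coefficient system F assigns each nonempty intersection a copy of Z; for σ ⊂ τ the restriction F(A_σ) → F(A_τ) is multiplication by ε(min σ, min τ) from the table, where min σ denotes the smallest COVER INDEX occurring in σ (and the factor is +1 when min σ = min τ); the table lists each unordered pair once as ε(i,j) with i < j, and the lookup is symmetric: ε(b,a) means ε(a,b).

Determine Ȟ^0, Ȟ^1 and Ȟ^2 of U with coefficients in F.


Ȟ^0(U;F) ≅ Z, Ȟ^1(U;F) ≅ Z^2, Ȟ^2(U;F) ≅ 0

nonempty overlaps:
  A12={p2,p5} A14={p4} A15={p9} A16={p1} A23={p6,p8} A34={p10,p11} A56={p7}
C dims 6,7; δ0: rk 5, SNF 1^5
degree 0: 6−5−0 = 1 → Ȟ^0 ≅ Z
degree 1: 7−0−5 = 2 → Ȟ^1 ≅ Z^2
degree 2: 0−0−0 = 0 → Ȟ^2 ≅ 0


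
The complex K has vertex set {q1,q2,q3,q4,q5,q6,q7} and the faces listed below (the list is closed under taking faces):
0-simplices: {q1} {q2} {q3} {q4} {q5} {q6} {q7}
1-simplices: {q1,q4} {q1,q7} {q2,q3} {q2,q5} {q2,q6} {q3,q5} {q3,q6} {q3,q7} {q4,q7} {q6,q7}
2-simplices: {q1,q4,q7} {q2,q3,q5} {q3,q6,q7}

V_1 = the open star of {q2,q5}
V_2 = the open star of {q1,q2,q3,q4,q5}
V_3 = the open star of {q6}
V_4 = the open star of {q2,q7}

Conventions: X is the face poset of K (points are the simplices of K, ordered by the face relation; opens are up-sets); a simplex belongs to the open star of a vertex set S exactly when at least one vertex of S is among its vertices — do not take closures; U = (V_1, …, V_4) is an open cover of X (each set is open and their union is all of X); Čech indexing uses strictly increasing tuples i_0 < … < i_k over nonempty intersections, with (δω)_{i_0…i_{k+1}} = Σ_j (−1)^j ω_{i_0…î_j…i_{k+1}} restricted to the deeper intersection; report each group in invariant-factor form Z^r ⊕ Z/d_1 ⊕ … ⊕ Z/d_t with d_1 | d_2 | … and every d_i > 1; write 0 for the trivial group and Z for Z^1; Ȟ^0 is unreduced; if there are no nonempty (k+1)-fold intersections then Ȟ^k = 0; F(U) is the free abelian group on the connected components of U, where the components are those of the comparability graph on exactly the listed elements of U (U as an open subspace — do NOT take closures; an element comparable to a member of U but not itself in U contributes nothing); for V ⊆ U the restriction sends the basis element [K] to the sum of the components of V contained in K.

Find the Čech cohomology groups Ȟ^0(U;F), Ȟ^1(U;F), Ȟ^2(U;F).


Ȟ^0(U;F) ≅ Z; Ȟ^1(U;F) ≅ Z; Ȟ^2(U;F) ≅ 0

cover nerve:
  V1={{q2},{q5},{q2,q3},{q2,q5},{q2,q6},{q3,q5},{q2,q3,q5}} V2={{q1},{q2},{q3},{q4},{q5},{q1,q4},{q1,q7},{q2,q3},{q2,q5},{q2,q6},{q3,q5},{q3,q6},{q3,q7},{q4,q7},{q1,q4,q7},{q2,q3,q5},{q3,q6,q7}} V3={{q6},{q2,q6},{q3,q6},{q6,q7},{q3,q6,q7}} V4={{q2},{q7},{q1,q7},{q2,q3},{q2,q5},{q2,q6},{q3,q7},{q4,q7},{q6,q7},{q1,q4,q7},{q2,q3,q5},{q3,q6,q7}}
  V12={{q2},{q5},{q2,q3},{q2,q5},{q2,q6},{q3,q5},{q2,q3,q5}} V13={{q2,q6}} V14={{q2},{q2,q3},{q2,q5},{q2,q6},{q2,q3,q5}} V23={{q2,q6},{q3,q6},{q3,q6,q7}} V24={{q2},{q1,q7},{q2,q3},{q2,q5},{q2,q6},{q3,q7},{q4,q7},{q1,q4,q7},{q2,q3,q5},{q3,q6,q7}} V34={{q2,q6},{q6,q7},{q3,q6,q7}}
  V123={{q2,q6}} V124={{q2},{q2,q3},{q2,q5},{q2,q6},{q2,q3,q5}} V134={{q2,q6}} V234={{q2,q6},{q3,q6,q7}}
  V1234={{q2,q6}}
components per intersection:
  V1: {{q2},{q5},{q2,q3},{q2,q5},{q2,q6},{q3,q5},{q2,q3,q5}}
  V2: {{q1},{q4},{q1,q4},{q1,q7},{q4,q7},{q1,q4,q7}} {{q2},{q3},{q5},{q2,q3},{q2,q5},{q2,q6},{q3,q5},{q3,q6},{q3,q7},{q2,q3,q5},{q3,q6,q7}}
  V3: {{q6},{q2,q6},{q3,q6},{q6,q7},{q3,q6,q7}}
  V4: {{q2},{q2,q3},{q2,q5},{q2,q6},{q2,q3,q5}} {{q7},{q1,q7},{q3,q7},{q4,q7},{q6,q7},{q1,q4,q7},{q3,q6,q7}}
  V12: {{q2},{q5},{q2,q3},{q2,q5},{q2,q6},{q3,q5},{q2,q3,q5}}
  V13: {{q2,q6}}
  V14: {{q2},{q2,q3},{q2,q5},{q2,q6},{q2,q3,q5}}
  V23: {{q2,q6}} {{q3,q6},{q3,q6,q7}}
  V24: {{q2},{q2,q3},{q2,q5},{q2,q6},{q2,q3,q5}} {{q1,q7},{q4,q7},{q1,q4,q7}} {{q3,q7},{q3,q6,q7}}
  V34: {{q2,q6}} {{q6,q7},{q3,q6,q7}}
  V123: {{q2,q6}}
  V124: {{q2},{q2,q3},{q2,q5},{q2,q6},{q2,q3,q5}}
  V134: {{q2,q6}}
  V234: {{q2,q6}} {{q3,q6,q7}}
  V1234: {{q2,q6}}
C dims 6,10,5,1; δ0: rk 5, SNF 1^5; δ1: rk 4, SNF 1^4; δ2: rk 1, SNF 1^1
Ȟ^0: (6−5)−0=1 ⇒ Z
Ȟ^1: (10−4)−5=1 ⇒ Z
Ȟ^2: (5−1)−4=0 ⇒ 0


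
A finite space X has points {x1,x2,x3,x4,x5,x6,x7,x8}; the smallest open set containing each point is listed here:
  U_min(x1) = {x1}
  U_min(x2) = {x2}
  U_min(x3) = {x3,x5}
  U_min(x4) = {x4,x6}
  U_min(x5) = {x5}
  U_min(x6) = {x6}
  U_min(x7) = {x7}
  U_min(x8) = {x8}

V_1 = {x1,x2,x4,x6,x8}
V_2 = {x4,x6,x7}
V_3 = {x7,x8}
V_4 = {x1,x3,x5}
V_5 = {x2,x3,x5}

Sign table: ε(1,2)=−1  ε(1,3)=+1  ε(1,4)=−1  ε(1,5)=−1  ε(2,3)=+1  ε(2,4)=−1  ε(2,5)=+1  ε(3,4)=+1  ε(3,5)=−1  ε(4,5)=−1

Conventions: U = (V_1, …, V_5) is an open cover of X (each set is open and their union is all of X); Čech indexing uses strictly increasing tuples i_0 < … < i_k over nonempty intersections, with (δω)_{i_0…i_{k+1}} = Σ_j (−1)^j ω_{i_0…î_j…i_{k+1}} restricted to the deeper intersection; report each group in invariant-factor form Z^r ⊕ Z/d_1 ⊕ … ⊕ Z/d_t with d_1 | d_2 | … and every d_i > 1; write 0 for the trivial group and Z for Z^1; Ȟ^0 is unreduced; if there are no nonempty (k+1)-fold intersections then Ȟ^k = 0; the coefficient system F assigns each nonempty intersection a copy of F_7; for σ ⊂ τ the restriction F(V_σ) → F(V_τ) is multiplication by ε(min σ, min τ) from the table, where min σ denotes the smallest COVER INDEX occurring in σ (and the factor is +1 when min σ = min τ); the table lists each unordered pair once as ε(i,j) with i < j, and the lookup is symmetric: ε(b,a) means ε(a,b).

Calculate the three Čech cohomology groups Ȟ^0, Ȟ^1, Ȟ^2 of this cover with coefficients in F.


Ȟ^0 ≅ 0, Ȟ^1 ≅ Z/7, Ȟ^2 ≅ 0

nonempty intersections:
  V12={x4,x6} V13={x8} V14={x1} V15={x2} V23={x7} V45={x3,x5}
C dims 5,6; δ0: rk_F7 5
Ȟ^0: (5−5)−0=0 ⇒ 0
Ȟ^1: (6−0)−5=1 ⇒ Z/7
Ȟ^2: (0−0)−0=0 ⇒ 0


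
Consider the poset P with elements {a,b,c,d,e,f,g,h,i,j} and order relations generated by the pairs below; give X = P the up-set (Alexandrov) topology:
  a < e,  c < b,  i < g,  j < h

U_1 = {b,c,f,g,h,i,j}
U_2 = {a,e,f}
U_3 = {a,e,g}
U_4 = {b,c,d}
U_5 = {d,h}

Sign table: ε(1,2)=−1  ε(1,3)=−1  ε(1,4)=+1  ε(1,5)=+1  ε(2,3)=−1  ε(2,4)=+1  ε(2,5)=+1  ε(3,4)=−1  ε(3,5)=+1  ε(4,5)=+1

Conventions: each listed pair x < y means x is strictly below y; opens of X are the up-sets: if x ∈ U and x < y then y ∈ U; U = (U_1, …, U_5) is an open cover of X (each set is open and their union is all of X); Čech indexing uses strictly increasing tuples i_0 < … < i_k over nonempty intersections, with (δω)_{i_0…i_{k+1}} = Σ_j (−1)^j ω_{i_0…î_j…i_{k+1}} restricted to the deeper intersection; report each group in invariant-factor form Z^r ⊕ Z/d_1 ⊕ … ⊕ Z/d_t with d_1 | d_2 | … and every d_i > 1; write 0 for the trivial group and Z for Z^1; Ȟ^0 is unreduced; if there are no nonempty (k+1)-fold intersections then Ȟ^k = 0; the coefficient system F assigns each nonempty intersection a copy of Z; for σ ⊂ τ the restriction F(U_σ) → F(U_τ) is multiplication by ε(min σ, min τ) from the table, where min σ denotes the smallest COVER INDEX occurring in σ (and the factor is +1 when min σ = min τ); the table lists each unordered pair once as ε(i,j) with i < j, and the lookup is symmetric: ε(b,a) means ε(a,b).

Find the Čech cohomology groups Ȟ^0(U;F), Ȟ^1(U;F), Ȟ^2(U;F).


nonempty intersections:
  U12={f} U13={g} U14={b,c} U15={h} U23={a,e} U45={d}
C dims 5,6; δ0: rk 5, SNF 1^4·2
Ȟ^0: (5−5)−0=0 ⇒ 0
Ȟ^1: (6−0)−5=1 plus torsion [2] ⇒ Z ⊕ Z/2
Ȟ^2: (0−0)−0=0 ⇒ 0

Ȟ^0(U;F) ≅ 0,  Ȟ^1(U;F) ≅ Z ⊕ Z/2,  Ȟ^2(U;F) ≅ 0


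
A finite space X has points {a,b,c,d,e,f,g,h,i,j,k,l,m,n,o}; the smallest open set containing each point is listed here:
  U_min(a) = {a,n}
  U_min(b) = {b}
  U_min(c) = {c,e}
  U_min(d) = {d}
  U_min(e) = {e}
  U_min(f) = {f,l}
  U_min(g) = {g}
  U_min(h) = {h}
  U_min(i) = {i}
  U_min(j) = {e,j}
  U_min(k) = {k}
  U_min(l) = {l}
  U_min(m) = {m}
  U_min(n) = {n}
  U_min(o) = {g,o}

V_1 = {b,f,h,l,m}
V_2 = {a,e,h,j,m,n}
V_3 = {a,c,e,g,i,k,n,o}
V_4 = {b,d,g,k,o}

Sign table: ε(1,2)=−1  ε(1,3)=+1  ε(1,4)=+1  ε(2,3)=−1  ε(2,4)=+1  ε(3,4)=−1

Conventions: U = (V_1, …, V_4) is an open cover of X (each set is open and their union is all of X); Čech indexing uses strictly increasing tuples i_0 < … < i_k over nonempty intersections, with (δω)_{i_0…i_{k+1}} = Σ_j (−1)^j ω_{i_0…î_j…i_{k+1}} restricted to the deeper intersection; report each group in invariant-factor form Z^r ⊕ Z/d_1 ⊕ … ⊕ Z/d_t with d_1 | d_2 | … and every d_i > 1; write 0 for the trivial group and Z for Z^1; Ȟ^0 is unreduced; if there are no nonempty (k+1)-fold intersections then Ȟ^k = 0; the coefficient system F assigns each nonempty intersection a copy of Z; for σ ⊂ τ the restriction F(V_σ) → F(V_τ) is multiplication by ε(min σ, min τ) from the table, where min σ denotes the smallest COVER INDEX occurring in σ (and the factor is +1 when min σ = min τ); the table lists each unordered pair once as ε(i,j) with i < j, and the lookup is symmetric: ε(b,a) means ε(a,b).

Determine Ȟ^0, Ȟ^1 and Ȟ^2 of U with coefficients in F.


Ȟ^0 ≅ 0; Ȟ^1 ≅ Z/2; Ȟ^2 ≅ 0

nerve of the cover:
  V12={h,m} V14={b} V23={a,e,n} V34={g,k,o}
C dims 4,4; δ0: rk 4, SNF 1^3·2
Ȟ^0 = (4 − 4) − 0 = 0, so Ȟ^0 ≅ 0
Ȟ^1 = (4 − 0) − 4 = 0 plus torsion [2], so Ȟ^1 ≅ Z/2
Ȟ^2 = (0 − 0) − 0 = 0, so Ȟ^2 ≅ 0


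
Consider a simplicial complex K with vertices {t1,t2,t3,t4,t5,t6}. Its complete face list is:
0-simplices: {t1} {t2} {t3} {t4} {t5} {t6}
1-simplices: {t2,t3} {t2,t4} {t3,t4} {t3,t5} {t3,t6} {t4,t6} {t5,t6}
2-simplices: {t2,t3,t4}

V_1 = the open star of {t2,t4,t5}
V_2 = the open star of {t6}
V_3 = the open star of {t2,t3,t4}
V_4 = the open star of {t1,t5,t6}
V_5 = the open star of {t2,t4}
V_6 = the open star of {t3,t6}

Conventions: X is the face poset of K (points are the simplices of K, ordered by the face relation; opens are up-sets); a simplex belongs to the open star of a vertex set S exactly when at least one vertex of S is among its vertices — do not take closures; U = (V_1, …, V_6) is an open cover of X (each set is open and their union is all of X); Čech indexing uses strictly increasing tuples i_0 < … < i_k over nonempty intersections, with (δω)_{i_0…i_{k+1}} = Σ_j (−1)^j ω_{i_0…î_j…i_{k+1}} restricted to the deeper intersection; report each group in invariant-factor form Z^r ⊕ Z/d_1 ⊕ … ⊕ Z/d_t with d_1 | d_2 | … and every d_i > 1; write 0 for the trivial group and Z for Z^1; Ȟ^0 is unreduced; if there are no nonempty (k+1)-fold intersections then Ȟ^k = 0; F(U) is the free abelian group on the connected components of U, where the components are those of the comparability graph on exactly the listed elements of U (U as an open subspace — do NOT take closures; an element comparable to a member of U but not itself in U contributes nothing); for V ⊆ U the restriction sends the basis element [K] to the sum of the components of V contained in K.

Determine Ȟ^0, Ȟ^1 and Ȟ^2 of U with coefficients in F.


Ȟ^0(U;F) ≅ Z^2; Ȟ^1(U;F) ≅ Z^2; Ȟ^2(U;F) ≅ 0

nerve of the cover:
  V1={{t2},{t4},{t5},{t2,t3},{t2,t4},{t3,t4},{t3,t5},{t4,t6},{t5,t6},{t2,t3,t4}} V2={{t6},{t3,t6},{t4,t6},{t5,t6}} V3={{t2},{t3},{t4},{t2,t3},{t2,t4},{t3,t4},{t3,t5},{t3,t6},{t4,t6},{t2,t3,t4}} V4={{t1},{t5},{t6},{t3,t5},{t3,t6},{t4,t6},{t5,t6}} V5={{t2},{t4},{t2,t3},{t2,t4},{t3,t4},{t4,t6},{t2,t3,t4}} V6={{t3},{t6},{t2,t3},{t3,t4},{t3,t5},{t3,t6},{t4,t6},{t5,t6},{t2,t3,t4}}
  V12={{t4,t6},{t5,t6}} V13={{t2},{t4},{t2,t3},{t2,t4},{t3,t4},{t3,t5},{t4,t6},{t2,t3,t4}} V14={{t5},{t3,t5},{t4,t6},{t5,t6}} V15={{t2},{t4},{t2,t3},{t2,t4},{t3,t4},{t4,t6},{t2,t3,t4}} V16={{t2,t3},{t3,t4},{t3,t5},{t4,t6},{t5,t6},{t2,t3,t4}} V23={{t3,t6},{t4,t6}} V24={{t6},{t3,t6},{t4,t6},{t5,t6}} V25={{t4,t6}} V26={{t6},{t3,t6},{t4,t6},{t5,t6}} V34={{t3,t5},{t3,t6},{t4,t6}} V35={{t2},{t4},{t2,t3},{t2,t4},{t3,t4},{t4,t6},{t2,t3,t4}} V36={{t3},{t2,t3},{t3,t4},{t3,t5},{t3,t6},{t4,t6},{t2,t3,t4}} V45={{t4,t6}} V46={{t6},{t3,t5},{t3,t6},{t4,t6},{t5,t6}} V56={{t2,t3},{t3,t4},{t4,t6},{t2,t3,t4}}
  V123={{t4,t6}} V124={{t4,t6},{t5,t6}} V125={{t4,t6}} V126={{t4,t6},{t5,t6}} V134={{t3,t5},{t4,t6}} V135={{t2},{t4},{t2,t3},{t2,t4},{t3,t4},{t4,t6},{t2,t3,t4}} V136={{t2,t3},{t3,t4},{t3,t5},{t4,t6},{t2,t3,t4}} V145={{t4,t6}} V146={{t3,t5},{t4,t6},{t5,t6}} V156={{t2,t3},{t3,t4},{t4,t6},{t2,t3,t4}} V234={{t3,t6},{t4,t6}} V235={{t4,t6}} V236={{t3,t6},{t4,t6}} V245={{t4,t6}} V246={{t6},{t3,t6},{t4,t6},{t5,t6}} V256={{t4,t6}} V345={{t4,t6}} V346={{t3,t5},{t3,t6},{t4,t6}} V356={{t2,t3},{t3,t4},{t4,t6},{t2,t3,t4}} V456={{t4,t6}}
  V1234={{t4,t6}} V1235={{t4,t6}} V1236={{t4,t6}} V1245={{t4,t6}} V1246={{t4,t6},{t5,t6}} V1256={{t4,t6}} V1345={{t4,t6}} V1346={{t3,t5},{t4,t6}} V1356={{t2,t3},{t3,t4},{t4,t6},{t2,t3,t4}} V1456={{t4,t6}} V2345={{t4,t6}} V2346={{t3,t6},{t4,t6}} V2356={{t4,t6}} V2456={{t4,t6}} V3456={{t4,t6}}
  V12345={{t4,t6}} V12346={{t4,t6}} V12356={{t4,t6}} V12456={{t4,t6}} V13456={{t4,t6}} V23456={{t4,t6}}
  V123456={{t4,t6}}
components per intersection:
  V1: {{t2},{t4},{t2,t3},{t2,t4},{t3,t4},{t4,t6},{t2,t3,t4}} {{t5},{t3,t5},{t5,t6}}
  V2: {{t6},{t3,t6},{t4,t6},{t5,t6}}
  V3: {{t2},{t3},{t4},{t2,t3},{t2,t4},{t3,t4},{t3,t5},{t3,t6},{t4,t6},{t2,t3,t4}}
  V4: {{t1}} {{t5},{t6},{t3,t5},{t3,t6},{t4,t6},{t5,t6}}
  V5: {{t2},{t4},{t2,t3},{t2,t4},{t3,t4},{t4,t6},{t2,t3,t4}}
  V6: {{t3},{t6},{t2,t3},{t3,t4},{t3,t5},{t3,t6},{t4,t6},{t5,t6},{t2,t3,t4}}
  V12: {{t4,t6}} {{t5,t6}}
  V13: {{t2},{t4},{t2,t3},{t2,t4},{t3,t4},{t4,t6},{t2,t3,t4}} {{t3,t5}}
  V14: {{t5},{t3,t5},{t5,t6}} {{t4,t6}}
  V15: {{t2},{t4},{t2,t3},{t2,t4},{t3,t4},{t4,t6},{t2,t3,t4}}
  V16: {{t2,t3},{t3,t4},{t2,t3,t4}} {{t3,t5}} {{t4,t6}} {{t5,t6}}
  V23: {{t3,t6}} {{t4,t6}}
  V24: {{t6},{t3,t6},{t4,t6},{t5,t6}}
  V25: {{t4,t6}}
  V26: {{t6},{t3,t6},{t4,t6},{t5,t6}}
  V34: {{t3,t5}} {{t3,t6}} {{t4,t6}}
  V35: {{t2},{t4},{t2,t3},{t2,t4},{t3,t4},{t4,t6},{t2,t3,t4}}
  V36: {{t3},{t2,t3},{t3,t4},{t3,t5},{t3,t6},{t2,t3,t4}} {{t4,t6}}
  V45: {{t4,t6}}
  V46: {{t6},{t3,t6},{t4,t6},{t5,t6}} {{t3,t5}}
  V56: {{t2,t3},{t3,t4},{t2,t3,t4}} {{t4,t6}}
  V123: {{t4,t6}}
  V124: {{t4,t6}} {{t5,t6}}
  V125: {{t4,t6}}
  V126: {{t4,t6}} {{t5,t6}}
  V134: {{t3,t5}} {{t4,t6}}
  V135: {{t2},{t4},{t2,t3},{t2,t4},{t3,t4},{t4,t6},{t2,t3,t4}}
  V136: {{t2,t3},{t3,t4},{t2,t3,t4}} {{t3,t5}} {{t4,t6}}
  V145: {{t4,t6}}
  V146: {{t3,t5}} {{t4,t6}} {{t5,t6}}
  V156: {{t2,t3},{t3,t4},{t2,t3,t4}} {{t4,t6}}
  V234: {{t3,t6}} {{t4,t6}}
  V235: {{t4,t6}}
  V236: {{t3,t6}} {{t4,t6}}
  V245: {{t4,t6}}
  V246: {{t6},{t3,t6},{t4,t6},{t5,t6}}
  V256: {{t4,t6}}
  V345: {{t4,t6}}
  V346: {{t3,t5}} {{t3,t6}} {{t4,t6}}
  V356: {{t2,t3},{t3,t4},{t2,t3,t4}} {{t4,t6}}
  V456: {{t4,t6}}
  V1234: {{t4,t6}}
  V1235: {{t4,t6}}
  V1236: {{t4,t6}}
  V1245: {{t4,t6}}
  V1246: {{t4,t6}} {{t5,t6}}
  V1256: {{t4,t6}}
  V1345: {{t4,t6}}
  V1346: {{t3,t5}} {{t4,t6}}
  V1356: {{t2,t3},{t3,t4},{t2,t3,t4}} {{t4,t6}}
  V1456: {{t4,t6}}
  V2345: {{t4,t6}}
  V2346: {{t3,t6}} {{t4,t6}}
  V2356: {{t4,t6}}
  V2456: {{t4,t6}}
  V3456: {{t4,t6}}
  V12345: {{t4,t6}}
  V12346: {{t4,t6}}
  V12356: {{t4,t6}}
  V12456: {{t4,t6}}
  V13456: {{t4,t6}}
  V23456: {{t4,t6}}
  V123456: {{t4,t6}}
C dims 8,27,33,19; δ0: rk 6, SNF 1^6; δ1: rk 19, SNF 1^19; δ2: rk 14, SNF 1^14
Ȟ^0 = (8 − 6) − 0 = 2, so Ȟ^0 ≅ Z^2
Ȟ^1 = (27 − 19) − 6 = 2, so Ȟ^1 ≅ Z^2
Ȟ^2 = (33 − 14) − 19 = 0, so Ȟ^2 ≅ 0


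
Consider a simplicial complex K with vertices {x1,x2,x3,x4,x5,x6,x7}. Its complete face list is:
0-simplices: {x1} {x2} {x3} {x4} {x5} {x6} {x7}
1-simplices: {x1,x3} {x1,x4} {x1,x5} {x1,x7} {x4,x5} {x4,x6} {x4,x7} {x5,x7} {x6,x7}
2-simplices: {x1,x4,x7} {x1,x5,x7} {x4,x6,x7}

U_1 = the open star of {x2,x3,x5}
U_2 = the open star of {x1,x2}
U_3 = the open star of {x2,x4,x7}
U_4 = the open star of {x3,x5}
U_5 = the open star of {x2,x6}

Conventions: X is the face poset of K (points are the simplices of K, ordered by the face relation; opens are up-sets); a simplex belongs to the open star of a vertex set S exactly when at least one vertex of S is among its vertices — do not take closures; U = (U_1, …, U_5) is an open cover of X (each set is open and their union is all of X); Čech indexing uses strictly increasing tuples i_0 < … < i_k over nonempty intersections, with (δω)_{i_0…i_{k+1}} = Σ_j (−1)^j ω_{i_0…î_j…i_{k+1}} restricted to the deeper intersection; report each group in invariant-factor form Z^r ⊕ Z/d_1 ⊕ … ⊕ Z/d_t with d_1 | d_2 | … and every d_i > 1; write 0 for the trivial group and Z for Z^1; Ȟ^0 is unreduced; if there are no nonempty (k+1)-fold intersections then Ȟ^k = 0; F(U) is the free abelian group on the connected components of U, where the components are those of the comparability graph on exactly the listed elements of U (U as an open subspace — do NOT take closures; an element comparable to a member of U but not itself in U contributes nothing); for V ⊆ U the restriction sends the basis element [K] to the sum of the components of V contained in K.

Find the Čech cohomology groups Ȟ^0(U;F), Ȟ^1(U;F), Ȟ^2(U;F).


Ȟ^0 = Z^2, Ȟ^1 = Z and Ȟ^2 = 0

nerve simplices:
  U1={{x2},{x3},{x5},{x1,x3},{x1,x5},{x4,x5},{x5,x7},{x1,x5,x7}} U2={{x1},{x2},{x1,x3},{x1,x4},{x1,x5},{x1,x7},{x1,x4,x7},{x1,x5,x7}} U3={{x2},{x4},{x7},{x1,x4},{x1,x7},{x4,x5},{x4,x6},{x4,x7},{x5,x7},{x6,x7},{x1,x4,x7},{x1,x5,x7},{x4,x6,x7}} U4={{x3},{x5},{x1,x3},{x1,x5},{x4,x5},{x5,x7},{x1,x5,x7}} U5={{x2},{x6},{x4,x6},{x6,x7},{x4,x6,x7}}
  U12={{x2},{x1,x3},{x1,x5},{x1,x5,x7}} U13={{x2},{x4,x5},{x5,x7},{x1,x5,x7}} U14={{x3},{x5},{x1,x3},{x1,x5},{x4,x5},{x5,x7},{x1,x5,x7}} U15={{x2}} U23={{x2},{x1,x4},{x1,x7},{x1,x4,x7},{x1,x5,x7}} U24={{x1,x3},{x1,x5},{x1,x5,x7}} U25={{x2}} U34={{x4,x5},{x5,x7},{x1,x5,x7}} U35={{x2},{x4,x6},{x6,x7},{x4,x6,x7}}
  U123={{x2},{x1,x5,x7}} U124={{x1,x3},{x1,x5},{x1,x5,x7}} U125={{x2}} U134={{x4,x5},{x5,x7},{x1,x5,x7}} U135={{x2}} U234={{x1,x5,x7}} U235={{x2}}
  U1234={{x1,x5,x7}} U1235={{x2}}
components per intersection:
  U1: {{x2}} {{x3},{x1,x3}} {{x5},{x1,x5},{x4,x5},{x5,x7},{x1,x5,x7}}
  U2: {{x1},{x1,x3},{x1,x4},{x1,x5},{x1,x7},{x1,x4,x7},{x1,x5,x7}} {{x2}}
  U3: {{x2}} {{x4},{x7},{x1,x4},{x1,x7},{x4,x5},{x4,x6},{x4,x7},{x5,x7},{x6,x7},{x1,x4,x7},{x1,x5,x7},{x4,x6,x7}}
  U4: {{x3},{x1,x3}} {{x5},{x1,x5},{x4,x5},{x5,x7},{x1,x5,x7}}
  U5: {{x2}} {{x6},{x4,x6},{x6,x7},{x4,x6,x7}}
  U12: {{x2}} {{x1,x3}} {{x1,x5},{x1,x5,x7}}
  U13: {{x2}} {{x4,x5}} {{x5,x7},{x1,x5,x7}}
  U14: {{x3},{x1,x3}} {{x5},{x1,x5},{x4,x5},{x5,x7},{x1,x5,x7}}
  U15: {{x2}}
  U23: {{x2}} {{x1,x4},{x1,x7},{x1,x4,x7},{x1,x5,x7}}
  U24: {{x1,x3}} {{x1,x5},{x1,x5,x7}}
  U25: {{x2}}
  U34: {{x4,x5}} {{x5,x7},{x1,x5,x7}}
  U35: {{x2}} {{x4,x6},{x6,x7},{x4,x6,x7}}
  U123: {{x2}} {{x1,x5,x7}}
  U124: {{x1,x3}} {{x1,x5},{x1,x5,x7}}
  U125: {{x2}}
  U134: {{x4,x5}} {{x5,x7},{x1,x5,x7}}
  U135: {{x2}}
  U234: {{x1,x5,x7}}
  U235: {{x2}}
  U1234: {{x1,x5,x7}}
  U1235: {{x2}}
C dims 11,18,10,2; δ0: rk 9, SNF 1^9; δ1: rk 8, SNF 1^8; δ2: rk 2, SNF 1^2
degree 0: 11−9−0 = 2 → Ȟ^0 ≅ Z^2
degree 1: 18−8−9 = 1 → Ȟ^1 ≅ Z
degree 2: 10−2−8 = 0 → Ȟ^2 ≅ 0


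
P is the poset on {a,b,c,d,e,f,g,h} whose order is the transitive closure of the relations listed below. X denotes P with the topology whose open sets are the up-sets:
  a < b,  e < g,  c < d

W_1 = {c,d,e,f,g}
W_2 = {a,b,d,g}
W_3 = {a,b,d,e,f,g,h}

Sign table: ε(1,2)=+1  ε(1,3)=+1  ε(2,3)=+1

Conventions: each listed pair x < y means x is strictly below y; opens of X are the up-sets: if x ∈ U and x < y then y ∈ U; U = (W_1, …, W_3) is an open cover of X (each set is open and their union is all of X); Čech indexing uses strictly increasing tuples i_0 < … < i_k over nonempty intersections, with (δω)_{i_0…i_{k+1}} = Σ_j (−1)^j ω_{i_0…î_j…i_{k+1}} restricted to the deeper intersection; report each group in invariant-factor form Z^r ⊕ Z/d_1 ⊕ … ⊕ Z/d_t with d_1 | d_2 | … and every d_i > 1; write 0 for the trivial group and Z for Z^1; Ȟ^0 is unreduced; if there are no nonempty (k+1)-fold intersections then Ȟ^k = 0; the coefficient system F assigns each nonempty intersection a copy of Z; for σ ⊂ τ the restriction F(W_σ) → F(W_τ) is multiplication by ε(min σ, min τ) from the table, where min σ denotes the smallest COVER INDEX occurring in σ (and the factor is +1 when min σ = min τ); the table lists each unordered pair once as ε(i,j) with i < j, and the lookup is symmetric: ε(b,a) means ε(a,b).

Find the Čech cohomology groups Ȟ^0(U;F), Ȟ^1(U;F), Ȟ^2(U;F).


nerve simplices:
  W12={d,g} W13={d,e,f,g} W23={a,b,d,g}
  W123={d,g}
C dims 3,3,1; δ0: rk 2, SNF 1^2; δ1: rk 1, SNF 1^1
degree 0: 3−2−0 = 1 → Ȟ^0 ≅ Z
degree 1: 3−1−2 = 0 → Ȟ^1 ≅ 0
degree 2: 1−0−1 = 0 → Ȟ^2 ≅ 0

Ȟ^0(U;F) ≅ Z, Ȟ^1(U;F) ≅ 0 and Ȟ^2(U;F) ≅ 0


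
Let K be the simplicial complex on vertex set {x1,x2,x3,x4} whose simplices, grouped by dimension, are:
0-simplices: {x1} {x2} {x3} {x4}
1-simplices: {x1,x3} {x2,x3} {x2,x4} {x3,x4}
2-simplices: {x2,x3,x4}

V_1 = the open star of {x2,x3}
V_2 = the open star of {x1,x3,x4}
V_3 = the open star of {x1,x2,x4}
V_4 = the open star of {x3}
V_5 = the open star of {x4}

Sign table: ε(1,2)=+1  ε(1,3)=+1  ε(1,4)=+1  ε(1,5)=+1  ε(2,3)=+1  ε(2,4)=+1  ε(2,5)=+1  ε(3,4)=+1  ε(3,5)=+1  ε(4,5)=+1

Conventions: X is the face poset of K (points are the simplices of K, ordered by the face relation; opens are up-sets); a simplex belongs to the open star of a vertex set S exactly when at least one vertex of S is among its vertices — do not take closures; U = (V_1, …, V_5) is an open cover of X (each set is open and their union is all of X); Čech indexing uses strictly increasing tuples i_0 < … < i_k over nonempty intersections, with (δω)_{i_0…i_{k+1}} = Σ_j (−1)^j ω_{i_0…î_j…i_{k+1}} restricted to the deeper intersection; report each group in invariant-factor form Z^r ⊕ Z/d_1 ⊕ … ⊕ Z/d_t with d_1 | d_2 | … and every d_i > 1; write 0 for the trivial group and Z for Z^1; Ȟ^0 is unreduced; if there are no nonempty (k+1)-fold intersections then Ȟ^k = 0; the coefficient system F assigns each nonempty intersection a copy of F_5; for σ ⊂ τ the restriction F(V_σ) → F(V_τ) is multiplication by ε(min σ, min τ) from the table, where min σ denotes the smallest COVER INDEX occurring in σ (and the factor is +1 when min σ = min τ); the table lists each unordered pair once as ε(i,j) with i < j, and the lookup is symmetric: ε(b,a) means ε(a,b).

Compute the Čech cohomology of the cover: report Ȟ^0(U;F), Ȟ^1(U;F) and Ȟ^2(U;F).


nerve simplices:
  V1={{x2},{x3},{x1,x3},{x2,x3},{x2,x4},{x3,x4},{x2,x3,x4}} V2={{x1},{x3},{x4},{x1,x3},{x2,x3},{x2,x4},{x3,x4},{x2,x3,x4}} V3={{x1},{x2},{x4},{x1,x3},{x2,x3},{x2,x4},{x3,x4},{x2,x3,x4}} V4={{x3},{x1,x3},{x2,x3},{x3,x4},{x2,x3,x4}} V5={{x4},{x2,x4},{x3,x4},{x2,x3,x4}}
  V12={{x3},{x1,x3},{x2,x3},{x2,x4},{x3,x4},{x2,x3,x4}} V13={{x2},{x1,x3},{x2,x3},{x2,x4},{x3,x4},{x2,x3,x4}} V14={{x3},{x1,x3},{x2,x3},{x3,x4},{x2,x3,x4}} V15={{x2,x4},{x3,x4},{x2,x3,x4}} V23={{x1},{x4},{x1,x3},{x2,x3},{x2,x4},{x3,x4},{x2,x3,x4}} V24={{x3},{x1,x3},{x2,x3},{x3,x4},{x2,x3,x4}} V25={{x4},{x2,x4},{x3,x4},{x2,x3,x4}} V34={{x1,x3},{x2,x3},{x3,x4},{x2,x3,x4}} V35={{x4},{x2,x4},{x3,x4},{x2,x3,x4}} V45={{x3,x4},{x2,x3,x4}}
  V123={{x1,x3},{x2,x3},{x2,x4},{x3,x4},{x2,x3,x4}} V124={{x3},{x1,x3},{x2,x3},{x3,x4},{x2,x3,x4}} V125={{x2,x4},{x3,x4},{x2,x3,x4}} V134={{x1,x3},{x2,x3},{x3,x4},{x2,x3,x4}} V135={{x2,x4},{x3,x4},{x2,x3,x4}} V145={{x3,x4},{x2,x3,x4}} V234={{x1,x3},{x2,x3},{x3,x4},{x2,x3,x4}} V235={{x4},{x2,x4},{x3,x4},{x2,x3,x4}} V245={{x3,x4},{x2,x3,x4}} V345={{x3,x4},{x2,x3,x4}}
  V1234={{x1,x3},{x2,x3},{x3,x4},{x2,x3,x4}} V1235={{x2,x4},{x3,x4},{x2,x3,x4}} V1245={{x3,x4},{x2,x3,x4}} V1345={{x3,x4},{x2,x3,x4}} V2345={{x3,x4},{x2,x3,x4}}
  V12345={{x3,x4},{x2,x3,x4}}
C dims 5,10,10,5; δ0: rk_F5 4; δ1: rk_F5 6; δ2: rk_F5 4
degree 0: 5−4−0 = 1 → Ȟ^0 ≅ Z/5
degree 1: 10−6−4 = 0 → Ȟ^1 ≅ 0
degree 2: 10−4−6 = 0 → Ȟ^2 ≅ 0

Ȟ^0 ≅ Z/5,  Ȟ^1 ≅ 0,  Ȟ^2 ≅ 0


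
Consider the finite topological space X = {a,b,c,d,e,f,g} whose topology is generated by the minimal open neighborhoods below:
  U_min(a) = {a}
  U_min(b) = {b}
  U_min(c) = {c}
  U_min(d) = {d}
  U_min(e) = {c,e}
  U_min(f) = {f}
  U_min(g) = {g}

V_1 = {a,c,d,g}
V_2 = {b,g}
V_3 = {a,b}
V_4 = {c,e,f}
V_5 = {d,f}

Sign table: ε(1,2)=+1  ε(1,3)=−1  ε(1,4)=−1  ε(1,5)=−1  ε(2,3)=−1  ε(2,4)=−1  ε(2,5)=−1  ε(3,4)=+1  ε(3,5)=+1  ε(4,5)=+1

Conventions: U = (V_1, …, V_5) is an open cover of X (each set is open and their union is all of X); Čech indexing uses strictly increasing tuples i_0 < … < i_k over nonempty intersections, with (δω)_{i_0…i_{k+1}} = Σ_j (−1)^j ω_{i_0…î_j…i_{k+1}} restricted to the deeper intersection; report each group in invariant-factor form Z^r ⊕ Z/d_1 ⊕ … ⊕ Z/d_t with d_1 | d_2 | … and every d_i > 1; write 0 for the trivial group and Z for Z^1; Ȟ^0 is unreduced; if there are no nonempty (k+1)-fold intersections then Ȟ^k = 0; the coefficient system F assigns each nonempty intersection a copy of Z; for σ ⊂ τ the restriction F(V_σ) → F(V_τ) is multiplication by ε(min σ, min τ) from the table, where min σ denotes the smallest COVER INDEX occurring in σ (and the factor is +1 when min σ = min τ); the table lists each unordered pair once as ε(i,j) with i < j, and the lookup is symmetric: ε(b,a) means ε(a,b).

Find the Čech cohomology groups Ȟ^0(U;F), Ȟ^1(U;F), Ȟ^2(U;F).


Ȟ^0(U;F) ≅ Z,  Ȟ^1(U;F) ≅ Z^2,  Ȟ^2(U;F) ≅ 0

nonempty intersections:
  V12={g} V13={a} V14={c} V15={d} V23={b} V45={f}
C dims 5,6; δ0: rk 4, SNF 1^4
Ȟ^0: (5−4)−0=1 ⇒ Z
Ȟ^1: (6−0)−4=2 ⇒ Z^2
Ȟ^2: (0−0)−0=0 ⇒ 0


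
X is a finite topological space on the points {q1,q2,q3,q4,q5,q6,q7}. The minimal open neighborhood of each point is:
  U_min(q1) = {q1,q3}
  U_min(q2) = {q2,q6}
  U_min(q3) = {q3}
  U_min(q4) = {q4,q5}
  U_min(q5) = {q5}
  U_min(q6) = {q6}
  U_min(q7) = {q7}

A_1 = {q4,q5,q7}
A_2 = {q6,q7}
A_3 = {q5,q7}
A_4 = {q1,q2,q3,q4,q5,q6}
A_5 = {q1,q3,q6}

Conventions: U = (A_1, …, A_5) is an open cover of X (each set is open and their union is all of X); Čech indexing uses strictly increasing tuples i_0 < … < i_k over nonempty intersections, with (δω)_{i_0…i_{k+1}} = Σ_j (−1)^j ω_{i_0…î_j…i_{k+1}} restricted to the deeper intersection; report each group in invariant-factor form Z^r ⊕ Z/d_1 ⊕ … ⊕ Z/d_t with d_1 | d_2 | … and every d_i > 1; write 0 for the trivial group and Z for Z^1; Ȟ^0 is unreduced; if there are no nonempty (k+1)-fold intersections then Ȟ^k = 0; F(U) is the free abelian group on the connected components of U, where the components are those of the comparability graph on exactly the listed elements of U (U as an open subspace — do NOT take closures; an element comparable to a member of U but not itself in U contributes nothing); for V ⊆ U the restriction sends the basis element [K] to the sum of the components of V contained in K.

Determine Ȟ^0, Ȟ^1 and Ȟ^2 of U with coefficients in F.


nonempty overlaps:
  A12={q7} A13={q5,q7} A14={q4,q5} A23={q7} A24={q6} A25={q6} A34={q5} A45={q1,q3,q6}
  A123={q7} A134={q5} A245={q6}
components per intersection:
  A1: {q4,q5} {q7}
  A2: {q6} {q7}
  A3: {q5} {q7}
  A4: {q1,q3} {q2,q6} {q4,q5}
  A5: {q1,q3} {q6}
  A12: {q7}
  A13: {q5} {q7}
  A14: {q4,q5}
  A23: {q7}
  A24: {q6}
  A25: {q6}
  A34: {q5}
  A45: {q1,q3} {q6}
  A123: {q7}
  A134: {q5}
  A245: {q6}
C dims 11,10,3; δ0: rk 7, SNF 1^7; δ1: rk 3, SNF 1^3
degree 0: 11−7−0 = 4 → Ȟ^0 ≅ Z^4
degree 1: 10−3−7 = 0 → Ȟ^1 ≅ 0
degree 2: 3−0−3 = 0 → Ȟ^2 ≅ 0

Ȟ^0 ≅ Z^4; Ȟ^1 ≅ 0; Ȟ^2 ≅ 0


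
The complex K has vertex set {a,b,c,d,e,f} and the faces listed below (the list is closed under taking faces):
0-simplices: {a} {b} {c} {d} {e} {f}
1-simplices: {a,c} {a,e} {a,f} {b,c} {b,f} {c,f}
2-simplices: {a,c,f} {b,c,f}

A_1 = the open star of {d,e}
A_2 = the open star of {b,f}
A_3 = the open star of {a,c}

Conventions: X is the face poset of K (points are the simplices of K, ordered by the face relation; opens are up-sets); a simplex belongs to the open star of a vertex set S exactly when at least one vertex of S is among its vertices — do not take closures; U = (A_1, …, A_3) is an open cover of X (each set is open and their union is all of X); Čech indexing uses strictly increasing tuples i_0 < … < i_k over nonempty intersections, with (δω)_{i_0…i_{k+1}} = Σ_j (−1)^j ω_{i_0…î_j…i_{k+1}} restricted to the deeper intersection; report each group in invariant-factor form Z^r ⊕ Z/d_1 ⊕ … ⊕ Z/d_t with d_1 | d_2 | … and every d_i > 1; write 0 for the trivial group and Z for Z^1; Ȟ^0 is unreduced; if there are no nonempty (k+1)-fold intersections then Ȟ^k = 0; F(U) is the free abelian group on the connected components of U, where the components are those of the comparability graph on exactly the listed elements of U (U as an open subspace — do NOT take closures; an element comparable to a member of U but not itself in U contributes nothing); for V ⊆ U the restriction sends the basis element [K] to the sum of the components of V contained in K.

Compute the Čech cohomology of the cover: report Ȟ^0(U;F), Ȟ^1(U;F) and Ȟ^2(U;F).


nonempty intersections:
  A1={{d},{e},{a,e}} A2={{b},{f},{a,f},{b,c},{b,f},{c,f},{a,c,f},{b,c,f}} A3={{a},{c},{a,c},{a,e},{a,f},{b,c},{c,f},{a,c,f},{b,c,f}}
  A13={{a,e}} A23={{a,f},{b,c},{c,f},{a,c,f},{b,c,f}}
components per intersection:
  A1: {{d}} {{e},{a,e}}
  A2: {{b},{f},{a,f},{b,c},{b,f},{c,f},{a,c,f},{b,c,f}}
  A3: {{a},{c},{a,c},{a,e},{a,f},{b,c},{c,f},{a,c,f},{b,c,f}}
  A13: {{a,e}}
  A23: {{a,f},{b,c},{c,f},{a,c,f},{b,c,f}}
C dims 4,2; δ0: rk 2, SNF 1^2
Ȟ^0: (4−2)−0=2 ⇒ Z^2
Ȟ^1: (2−0)−2=0 ⇒ 0
Ȟ^2: (0−0)−0=0 ⇒ 0

Ȟ^0 ≅ Z^2, Ȟ^1 ≅ 0 and Ȟ^2 ≅ 0


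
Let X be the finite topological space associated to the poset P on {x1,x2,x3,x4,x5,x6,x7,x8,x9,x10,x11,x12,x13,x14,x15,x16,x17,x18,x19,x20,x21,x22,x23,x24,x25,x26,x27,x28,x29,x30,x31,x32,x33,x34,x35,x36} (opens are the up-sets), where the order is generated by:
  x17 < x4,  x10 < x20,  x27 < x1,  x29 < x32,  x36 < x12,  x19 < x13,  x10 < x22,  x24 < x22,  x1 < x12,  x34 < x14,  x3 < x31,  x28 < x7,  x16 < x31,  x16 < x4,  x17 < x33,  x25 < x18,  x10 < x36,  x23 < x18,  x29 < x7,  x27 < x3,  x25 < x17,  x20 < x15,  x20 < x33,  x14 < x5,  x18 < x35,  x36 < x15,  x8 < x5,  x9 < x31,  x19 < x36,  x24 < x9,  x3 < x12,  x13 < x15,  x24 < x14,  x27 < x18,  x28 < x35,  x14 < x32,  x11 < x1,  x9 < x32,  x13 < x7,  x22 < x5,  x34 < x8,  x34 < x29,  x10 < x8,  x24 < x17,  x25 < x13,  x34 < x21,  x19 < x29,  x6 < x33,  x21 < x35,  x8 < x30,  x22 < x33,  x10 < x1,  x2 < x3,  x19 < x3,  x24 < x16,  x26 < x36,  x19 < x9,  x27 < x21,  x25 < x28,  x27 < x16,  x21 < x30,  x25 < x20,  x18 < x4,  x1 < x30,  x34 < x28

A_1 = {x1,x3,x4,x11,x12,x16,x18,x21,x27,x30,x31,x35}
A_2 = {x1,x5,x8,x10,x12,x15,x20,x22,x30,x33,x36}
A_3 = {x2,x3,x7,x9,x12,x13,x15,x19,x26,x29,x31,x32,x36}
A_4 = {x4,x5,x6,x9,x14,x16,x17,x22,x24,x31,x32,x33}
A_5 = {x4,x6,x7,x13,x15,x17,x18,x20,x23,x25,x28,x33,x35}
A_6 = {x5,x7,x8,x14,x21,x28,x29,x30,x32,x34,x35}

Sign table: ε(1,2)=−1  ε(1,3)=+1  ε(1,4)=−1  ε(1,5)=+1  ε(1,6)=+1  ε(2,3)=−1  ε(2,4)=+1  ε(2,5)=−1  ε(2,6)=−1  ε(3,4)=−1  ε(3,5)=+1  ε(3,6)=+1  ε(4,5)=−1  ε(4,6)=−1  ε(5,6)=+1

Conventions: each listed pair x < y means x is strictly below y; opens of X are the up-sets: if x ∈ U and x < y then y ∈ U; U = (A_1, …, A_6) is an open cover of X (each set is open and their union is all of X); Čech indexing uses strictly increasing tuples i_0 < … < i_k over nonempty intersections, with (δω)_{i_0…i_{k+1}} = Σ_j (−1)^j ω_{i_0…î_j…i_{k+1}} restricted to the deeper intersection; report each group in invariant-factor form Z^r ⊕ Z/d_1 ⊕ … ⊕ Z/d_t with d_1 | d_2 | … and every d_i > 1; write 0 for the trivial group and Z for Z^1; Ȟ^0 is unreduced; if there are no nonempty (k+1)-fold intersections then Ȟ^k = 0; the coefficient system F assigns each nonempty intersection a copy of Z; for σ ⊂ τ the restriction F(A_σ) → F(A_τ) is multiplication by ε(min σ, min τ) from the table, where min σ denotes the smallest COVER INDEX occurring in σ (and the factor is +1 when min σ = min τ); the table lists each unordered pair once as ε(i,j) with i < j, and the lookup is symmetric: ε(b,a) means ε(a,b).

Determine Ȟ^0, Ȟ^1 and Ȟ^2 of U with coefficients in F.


nonempty overlaps:
  A12={x1,x12,x30} A13={x3,x12,x31} A14={x4,x16,x31} A15={x4,x18,x35} A16={x21,x30,x35} A23={x12,x15,x36} A24={x5,x22,x33} A25={x15,x20,x33} A26={x5,x8,x30} A34={x9,x31,x32} A35={x7,x13,x15} A36={x7,x29,x32} A45={x4,x6,x17,x33} A46={x5,x14,x32} A56={x7,x28,x35}
  A123={x12} A126={x30} A134={x31} A145={x4} A156={x35} A235={x15} A245={x33} A246={x5} A346={x32} A356={x7}
C dims 6,15,10; δ0: rk 5, SNF 1^5; δ1: rk 10, SNF 1^9·2
degree 0: 6−5−0 = 1 → Ȟ^0 ≅ Z
degree 1: 15−10−5 = 0 → Ȟ^1 ≅ 0
degree 2: 10−0−10 = 0 plus torsion [2] → Ȟ^2 ≅ Z/2

Ȟ^0(U;F) ≅ Z, Ȟ^1(U;F) ≅ 0 and Ȟ^2(U;F) ≅ Z/2


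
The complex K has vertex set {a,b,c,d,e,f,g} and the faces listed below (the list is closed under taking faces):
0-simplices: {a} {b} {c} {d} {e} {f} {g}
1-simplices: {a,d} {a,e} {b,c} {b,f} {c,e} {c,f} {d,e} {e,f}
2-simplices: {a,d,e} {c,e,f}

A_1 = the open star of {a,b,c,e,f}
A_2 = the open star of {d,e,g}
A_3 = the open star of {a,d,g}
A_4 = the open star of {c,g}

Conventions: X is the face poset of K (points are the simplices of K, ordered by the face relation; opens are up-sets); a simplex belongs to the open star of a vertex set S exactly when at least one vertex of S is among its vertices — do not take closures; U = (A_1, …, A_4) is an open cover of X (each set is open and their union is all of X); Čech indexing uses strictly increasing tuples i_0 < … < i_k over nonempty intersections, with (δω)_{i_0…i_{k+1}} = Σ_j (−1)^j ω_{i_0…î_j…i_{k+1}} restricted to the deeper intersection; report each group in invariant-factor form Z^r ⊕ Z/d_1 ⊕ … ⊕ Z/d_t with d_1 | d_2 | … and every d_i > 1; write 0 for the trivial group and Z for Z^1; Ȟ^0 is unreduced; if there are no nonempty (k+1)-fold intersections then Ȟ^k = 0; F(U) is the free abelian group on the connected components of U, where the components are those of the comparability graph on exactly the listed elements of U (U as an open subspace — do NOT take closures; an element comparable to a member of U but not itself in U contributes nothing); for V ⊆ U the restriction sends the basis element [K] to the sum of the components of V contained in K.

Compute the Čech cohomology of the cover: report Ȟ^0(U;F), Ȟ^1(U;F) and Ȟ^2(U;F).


Ȟ^0 = Z^2; Ȟ^1 = 0; Ȟ^2 = 0

cover nerve:
  A1={{a},{b},{c},{e},{f},{a,d},{a,e},{b,c},{b,f},{c,e},{c,f},{d,e},{e,f},{a,d,e},{c,e,f}} A2={{d},{e},{g},{a,d},{a,e},{c,e},{d,e},{e,f},{a,d,e},{c,e,f}} A3={{a},{d},{g},{a,d},{a,e},{d,e},{a,d,e}} A4={{c},{g},{b,c},{c,e},{c,f},{c,e,f}}
  A12={{e},{a,d},{a,e},{c,e},{d,e},{e,f},{a,d,e},{c,e,f}} A13={{a},{a,d},{a,e},{d,e},{a,d,e}} A14={{c},{b,c},{c,e},{c,f},{c,e,f}} A23={{d},{g},{a,d},{a,e},{d,e},{a,d,e}} A24={{g},{c,e},{c,e,f}} A34={{g}}
  A123={{a,d},{a,e},{d,e},{a,d,e}} A124={{c,e},{c,e,f}} A234={{g}}
components per intersection:
  A1: {{a},{b},{c},{e},{f},{a,d},{a,e},{b,c},{b,f},{c,e},{c,f},{d,e},{e,f},{a,d,e},{c,e,f}}
  A2: {{d},{e},{a,d},{a,e},{c,e},{d,e},{e,f},{a,d,e},{c,e,f}} {{g}}
  A3: {{a},{d},{a,d},{a,e},{d,e},{a,d,e}} {{g}}
  A4: {{c},{b,c},{c,e},{c,f},{c,e,f}} {{g}}
  A12: {{e},{a,d},{a,e},{c,e},{d,e},{e,f},{a,d,e},{c,e,f}}
  A13: {{a},{a,d},{a,e},{d,e},{a,d,e}}
  A14: {{c},{b,c},{c,e},{c,f},{c,e,f}}
  A23: {{d},{a,d},{a,e},{d,e},{a,d,e}} {{g}}
  A24: {{g}} {{c,e},{c,e,f}}
  A34: {{g}}
  A123: {{a,d},{a,e},{d,e},{a,d,e}}
  A124: {{c,e},{c,e,f}}
  A234: {{g}}
C dims 7,8,3; δ0: rk 5, SNF 1^5; δ1: rk 3, SNF 1^3
Ȟ^0: (7−5)−0=2 ⇒ Z^2
Ȟ^1: (8−3)−5=0 ⇒ 0
Ȟ^2: (3−0)−3=0 ⇒ 0


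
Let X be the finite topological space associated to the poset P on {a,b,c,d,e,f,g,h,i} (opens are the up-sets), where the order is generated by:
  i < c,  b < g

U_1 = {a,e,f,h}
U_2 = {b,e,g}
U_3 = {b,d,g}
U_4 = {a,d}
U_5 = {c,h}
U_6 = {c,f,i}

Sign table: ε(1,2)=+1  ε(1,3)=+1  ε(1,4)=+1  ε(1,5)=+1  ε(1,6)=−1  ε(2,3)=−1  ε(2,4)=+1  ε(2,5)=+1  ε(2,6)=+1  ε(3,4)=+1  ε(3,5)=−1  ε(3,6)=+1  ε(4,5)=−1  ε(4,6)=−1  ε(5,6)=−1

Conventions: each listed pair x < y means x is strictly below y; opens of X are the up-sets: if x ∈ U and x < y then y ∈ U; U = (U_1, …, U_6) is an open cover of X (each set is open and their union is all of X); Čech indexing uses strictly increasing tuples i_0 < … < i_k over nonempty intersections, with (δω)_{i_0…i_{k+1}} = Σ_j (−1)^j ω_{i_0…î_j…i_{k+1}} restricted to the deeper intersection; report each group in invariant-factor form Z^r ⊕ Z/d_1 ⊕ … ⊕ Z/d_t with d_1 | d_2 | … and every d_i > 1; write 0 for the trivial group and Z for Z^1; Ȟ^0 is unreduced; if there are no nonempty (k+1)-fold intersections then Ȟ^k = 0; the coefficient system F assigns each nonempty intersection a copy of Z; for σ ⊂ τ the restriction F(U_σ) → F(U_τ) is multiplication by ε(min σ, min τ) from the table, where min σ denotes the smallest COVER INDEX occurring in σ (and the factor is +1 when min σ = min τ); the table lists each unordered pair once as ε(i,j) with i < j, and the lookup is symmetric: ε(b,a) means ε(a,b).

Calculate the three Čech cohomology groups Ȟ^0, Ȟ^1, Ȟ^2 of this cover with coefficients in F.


nerve of the cover:
  U12={e} U14={a} U15={h} U16={f} U23={b,g} U34={d} U56={c}
C dims 6,7; δ0: rk 6, SNF 1^5·2
Ȟ^0 = (6 − 6) − 0 = 0, so Ȟ^0 ≅ 0
Ȟ^1 = (7 − 0) − 6 = 1 plus torsion [2], so Ȟ^1 ≅ Z ⊕ Z/2
Ȟ^2 = (0 − 0) − 0 = 0, so Ȟ^2 ≅ 0

Ȟ^0(U;F) ≅ 0, Ȟ^1(U;F) ≅ Z ⊕ Z/2, Ȟ^2(U;F) ≅ 0


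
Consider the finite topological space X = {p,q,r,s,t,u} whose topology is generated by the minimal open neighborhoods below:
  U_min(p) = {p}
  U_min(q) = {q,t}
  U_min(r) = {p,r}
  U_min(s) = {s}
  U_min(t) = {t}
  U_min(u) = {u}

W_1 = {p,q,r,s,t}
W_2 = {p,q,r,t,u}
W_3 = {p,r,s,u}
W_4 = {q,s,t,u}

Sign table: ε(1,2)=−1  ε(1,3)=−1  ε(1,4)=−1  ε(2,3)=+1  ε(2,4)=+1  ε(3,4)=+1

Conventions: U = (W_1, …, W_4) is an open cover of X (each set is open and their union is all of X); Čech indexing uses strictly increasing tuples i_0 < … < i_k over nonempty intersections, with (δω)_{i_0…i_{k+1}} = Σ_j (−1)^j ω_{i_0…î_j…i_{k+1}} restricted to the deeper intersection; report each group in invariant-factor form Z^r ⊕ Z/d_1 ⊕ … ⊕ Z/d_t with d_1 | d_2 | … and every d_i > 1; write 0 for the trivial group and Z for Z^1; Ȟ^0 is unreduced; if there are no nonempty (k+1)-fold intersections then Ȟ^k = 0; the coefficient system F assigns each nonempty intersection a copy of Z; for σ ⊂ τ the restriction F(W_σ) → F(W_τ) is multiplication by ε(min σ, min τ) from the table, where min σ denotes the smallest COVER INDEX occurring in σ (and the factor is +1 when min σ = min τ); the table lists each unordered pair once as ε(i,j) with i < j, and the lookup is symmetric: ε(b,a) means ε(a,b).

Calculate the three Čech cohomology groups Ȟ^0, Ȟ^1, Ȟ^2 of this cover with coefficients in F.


Ȟ^0(U;F) ≅ Z,  Ȟ^1(U;F) ≅ 0,  Ȟ^2(U;F) ≅ Z

intersection data:
  W12={p,q,r,t} W13={p,r,s} W14={q,s,t} W23={p,r,u} W24={q,t,u} W34={s,u}
  W123={p,r} W124={q,t} W134={s} W234={u}
C dims 4,6,4; δ0: rk 3, SNF 1^3; δ1: rk 3, SNF 1^3
Ȟ^0 = (4 − 3) − 0 = 1, so Ȟ^0 ≅ Z
Ȟ^1 = (6 − 3) − 3 = 0, so Ȟ^1 ≅ 0
Ȟ^2 = (4 − 0) − 3 = 1, so Ȟ^2 ≅ Z
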